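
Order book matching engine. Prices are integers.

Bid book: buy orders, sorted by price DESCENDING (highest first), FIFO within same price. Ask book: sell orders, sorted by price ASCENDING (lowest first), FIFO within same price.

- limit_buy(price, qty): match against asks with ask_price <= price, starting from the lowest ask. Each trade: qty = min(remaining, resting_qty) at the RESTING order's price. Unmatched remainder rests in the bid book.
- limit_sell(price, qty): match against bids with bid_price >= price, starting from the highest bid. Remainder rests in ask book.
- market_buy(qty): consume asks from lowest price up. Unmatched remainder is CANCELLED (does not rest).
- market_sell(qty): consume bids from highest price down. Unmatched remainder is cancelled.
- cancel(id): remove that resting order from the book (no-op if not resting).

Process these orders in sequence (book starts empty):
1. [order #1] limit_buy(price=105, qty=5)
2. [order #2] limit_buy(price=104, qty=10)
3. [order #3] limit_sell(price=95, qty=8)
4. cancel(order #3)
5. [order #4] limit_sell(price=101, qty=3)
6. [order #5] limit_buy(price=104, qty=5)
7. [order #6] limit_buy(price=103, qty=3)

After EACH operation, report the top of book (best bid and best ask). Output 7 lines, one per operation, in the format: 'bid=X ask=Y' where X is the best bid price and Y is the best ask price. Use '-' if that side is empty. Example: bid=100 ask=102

Answer: bid=105 ask=-
bid=105 ask=-
bid=104 ask=-
bid=104 ask=-
bid=104 ask=-
bid=104 ask=-
bid=104 ask=-

Derivation:
After op 1 [order #1] limit_buy(price=105, qty=5): fills=none; bids=[#1:5@105] asks=[-]
After op 2 [order #2] limit_buy(price=104, qty=10): fills=none; bids=[#1:5@105 #2:10@104] asks=[-]
After op 3 [order #3] limit_sell(price=95, qty=8): fills=#1x#3:5@105 #2x#3:3@104; bids=[#2:7@104] asks=[-]
After op 4 cancel(order #3): fills=none; bids=[#2:7@104] asks=[-]
After op 5 [order #4] limit_sell(price=101, qty=3): fills=#2x#4:3@104; bids=[#2:4@104] asks=[-]
After op 6 [order #5] limit_buy(price=104, qty=5): fills=none; bids=[#2:4@104 #5:5@104] asks=[-]
After op 7 [order #6] limit_buy(price=103, qty=3): fills=none; bids=[#2:4@104 #5:5@104 #6:3@103] asks=[-]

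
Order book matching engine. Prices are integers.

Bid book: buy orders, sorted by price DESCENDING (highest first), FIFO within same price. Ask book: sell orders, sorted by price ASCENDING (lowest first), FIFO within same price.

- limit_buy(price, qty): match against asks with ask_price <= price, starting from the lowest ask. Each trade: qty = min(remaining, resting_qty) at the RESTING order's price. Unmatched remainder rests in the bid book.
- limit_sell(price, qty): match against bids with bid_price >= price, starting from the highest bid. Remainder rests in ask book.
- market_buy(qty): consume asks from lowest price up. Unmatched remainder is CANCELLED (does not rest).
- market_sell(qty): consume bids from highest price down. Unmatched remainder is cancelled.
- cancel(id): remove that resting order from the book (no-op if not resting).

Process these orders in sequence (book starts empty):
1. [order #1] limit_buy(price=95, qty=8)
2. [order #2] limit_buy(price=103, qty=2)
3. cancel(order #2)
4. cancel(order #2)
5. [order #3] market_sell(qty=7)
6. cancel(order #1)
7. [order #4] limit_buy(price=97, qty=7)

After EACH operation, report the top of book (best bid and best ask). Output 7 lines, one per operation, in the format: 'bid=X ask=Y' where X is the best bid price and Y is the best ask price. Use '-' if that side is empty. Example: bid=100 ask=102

Answer: bid=95 ask=-
bid=103 ask=-
bid=95 ask=-
bid=95 ask=-
bid=95 ask=-
bid=- ask=-
bid=97 ask=-

Derivation:
After op 1 [order #1] limit_buy(price=95, qty=8): fills=none; bids=[#1:8@95] asks=[-]
After op 2 [order #2] limit_buy(price=103, qty=2): fills=none; bids=[#2:2@103 #1:8@95] asks=[-]
After op 3 cancel(order #2): fills=none; bids=[#1:8@95] asks=[-]
After op 4 cancel(order #2): fills=none; bids=[#1:8@95] asks=[-]
After op 5 [order #3] market_sell(qty=7): fills=#1x#3:7@95; bids=[#1:1@95] asks=[-]
After op 6 cancel(order #1): fills=none; bids=[-] asks=[-]
After op 7 [order #4] limit_buy(price=97, qty=7): fills=none; bids=[#4:7@97] asks=[-]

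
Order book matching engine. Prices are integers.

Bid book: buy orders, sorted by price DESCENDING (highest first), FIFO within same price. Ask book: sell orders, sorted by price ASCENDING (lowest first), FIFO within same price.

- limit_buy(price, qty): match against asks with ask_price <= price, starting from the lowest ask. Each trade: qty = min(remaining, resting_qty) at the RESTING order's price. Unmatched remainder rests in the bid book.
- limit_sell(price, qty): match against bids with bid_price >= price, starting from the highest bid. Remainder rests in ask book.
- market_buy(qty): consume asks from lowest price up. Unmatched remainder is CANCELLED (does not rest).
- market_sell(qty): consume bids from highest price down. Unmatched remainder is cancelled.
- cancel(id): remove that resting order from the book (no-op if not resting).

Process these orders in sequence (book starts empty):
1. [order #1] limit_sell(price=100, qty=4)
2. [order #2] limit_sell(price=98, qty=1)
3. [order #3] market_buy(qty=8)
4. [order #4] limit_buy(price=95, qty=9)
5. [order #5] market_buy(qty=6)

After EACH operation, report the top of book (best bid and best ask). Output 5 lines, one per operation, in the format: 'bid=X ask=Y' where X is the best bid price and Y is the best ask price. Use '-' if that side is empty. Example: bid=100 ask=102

After op 1 [order #1] limit_sell(price=100, qty=4): fills=none; bids=[-] asks=[#1:4@100]
After op 2 [order #2] limit_sell(price=98, qty=1): fills=none; bids=[-] asks=[#2:1@98 #1:4@100]
After op 3 [order #3] market_buy(qty=8): fills=#3x#2:1@98 #3x#1:4@100; bids=[-] asks=[-]
After op 4 [order #4] limit_buy(price=95, qty=9): fills=none; bids=[#4:9@95] asks=[-]
After op 5 [order #5] market_buy(qty=6): fills=none; bids=[#4:9@95] asks=[-]

Answer: bid=- ask=100
bid=- ask=98
bid=- ask=-
bid=95 ask=-
bid=95 ask=-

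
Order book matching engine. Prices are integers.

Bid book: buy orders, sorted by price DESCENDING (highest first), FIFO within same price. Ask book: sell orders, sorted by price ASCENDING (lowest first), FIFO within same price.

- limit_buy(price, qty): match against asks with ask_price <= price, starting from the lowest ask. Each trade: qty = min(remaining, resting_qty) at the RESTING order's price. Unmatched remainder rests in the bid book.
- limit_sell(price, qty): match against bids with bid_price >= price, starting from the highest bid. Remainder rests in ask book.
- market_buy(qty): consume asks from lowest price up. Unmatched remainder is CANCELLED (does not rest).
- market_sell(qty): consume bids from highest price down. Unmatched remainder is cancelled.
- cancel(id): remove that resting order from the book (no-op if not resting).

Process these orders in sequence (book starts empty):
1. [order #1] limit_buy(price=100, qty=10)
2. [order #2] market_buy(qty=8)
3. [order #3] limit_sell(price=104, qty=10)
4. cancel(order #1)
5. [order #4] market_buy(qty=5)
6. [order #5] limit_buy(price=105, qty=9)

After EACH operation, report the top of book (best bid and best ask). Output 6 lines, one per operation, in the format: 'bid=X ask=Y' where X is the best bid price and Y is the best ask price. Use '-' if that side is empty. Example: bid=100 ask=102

After op 1 [order #1] limit_buy(price=100, qty=10): fills=none; bids=[#1:10@100] asks=[-]
After op 2 [order #2] market_buy(qty=8): fills=none; bids=[#1:10@100] asks=[-]
After op 3 [order #3] limit_sell(price=104, qty=10): fills=none; bids=[#1:10@100] asks=[#3:10@104]
After op 4 cancel(order #1): fills=none; bids=[-] asks=[#3:10@104]
After op 5 [order #4] market_buy(qty=5): fills=#4x#3:5@104; bids=[-] asks=[#3:5@104]
After op 6 [order #5] limit_buy(price=105, qty=9): fills=#5x#3:5@104; bids=[#5:4@105] asks=[-]

Answer: bid=100 ask=-
bid=100 ask=-
bid=100 ask=104
bid=- ask=104
bid=- ask=104
bid=105 ask=-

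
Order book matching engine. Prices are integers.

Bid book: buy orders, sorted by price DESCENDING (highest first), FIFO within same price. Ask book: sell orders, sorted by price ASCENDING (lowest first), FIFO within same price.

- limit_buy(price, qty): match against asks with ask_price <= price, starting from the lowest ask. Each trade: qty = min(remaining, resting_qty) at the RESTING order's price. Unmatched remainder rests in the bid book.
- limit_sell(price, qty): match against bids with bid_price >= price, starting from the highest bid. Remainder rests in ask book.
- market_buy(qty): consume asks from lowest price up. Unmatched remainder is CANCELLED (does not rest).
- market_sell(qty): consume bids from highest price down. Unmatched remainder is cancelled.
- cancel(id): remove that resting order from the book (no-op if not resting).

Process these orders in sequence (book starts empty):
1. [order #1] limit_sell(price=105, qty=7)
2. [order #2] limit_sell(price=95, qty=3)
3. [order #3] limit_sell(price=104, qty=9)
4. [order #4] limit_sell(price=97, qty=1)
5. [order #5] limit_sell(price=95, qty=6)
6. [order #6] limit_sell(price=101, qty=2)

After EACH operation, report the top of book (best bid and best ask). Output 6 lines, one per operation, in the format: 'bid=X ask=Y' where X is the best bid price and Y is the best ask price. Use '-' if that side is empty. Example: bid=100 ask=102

Answer: bid=- ask=105
bid=- ask=95
bid=- ask=95
bid=- ask=95
bid=- ask=95
bid=- ask=95

Derivation:
After op 1 [order #1] limit_sell(price=105, qty=7): fills=none; bids=[-] asks=[#1:7@105]
After op 2 [order #2] limit_sell(price=95, qty=3): fills=none; bids=[-] asks=[#2:3@95 #1:7@105]
After op 3 [order #3] limit_sell(price=104, qty=9): fills=none; bids=[-] asks=[#2:3@95 #3:9@104 #1:7@105]
After op 4 [order #4] limit_sell(price=97, qty=1): fills=none; bids=[-] asks=[#2:3@95 #4:1@97 #3:9@104 #1:7@105]
After op 5 [order #5] limit_sell(price=95, qty=6): fills=none; bids=[-] asks=[#2:3@95 #5:6@95 #4:1@97 #3:9@104 #1:7@105]
After op 6 [order #6] limit_sell(price=101, qty=2): fills=none; bids=[-] asks=[#2:3@95 #5:6@95 #4:1@97 #6:2@101 #3:9@104 #1:7@105]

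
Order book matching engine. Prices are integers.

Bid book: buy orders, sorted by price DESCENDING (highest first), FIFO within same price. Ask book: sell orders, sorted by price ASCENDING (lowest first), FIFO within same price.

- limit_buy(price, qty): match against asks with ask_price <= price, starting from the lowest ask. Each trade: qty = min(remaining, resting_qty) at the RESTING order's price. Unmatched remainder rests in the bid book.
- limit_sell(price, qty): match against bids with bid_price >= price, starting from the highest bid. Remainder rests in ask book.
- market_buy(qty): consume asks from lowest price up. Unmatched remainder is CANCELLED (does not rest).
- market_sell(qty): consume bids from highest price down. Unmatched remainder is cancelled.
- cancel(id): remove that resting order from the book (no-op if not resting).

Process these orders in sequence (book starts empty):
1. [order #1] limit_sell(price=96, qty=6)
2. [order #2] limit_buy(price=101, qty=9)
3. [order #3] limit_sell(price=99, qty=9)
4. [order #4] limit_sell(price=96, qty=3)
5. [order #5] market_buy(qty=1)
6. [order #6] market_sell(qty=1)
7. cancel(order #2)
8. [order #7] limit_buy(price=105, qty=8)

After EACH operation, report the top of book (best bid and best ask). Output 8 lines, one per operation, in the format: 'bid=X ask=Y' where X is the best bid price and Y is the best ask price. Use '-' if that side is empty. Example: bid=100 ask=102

After op 1 [order #1] limit_sell(price=96, qty=6): fills=none; bids=[-] asks=[#1:6@96]
After op 2 [order #2] limit_buy(price=101, qty=9): fills=#2x#1:6@96; bids=[#2:3@101] asks=[-]
After op 3 [order #3] limit_sell(price=99, qty=9): fills=#2x#3:3@101; bids=[-] asks=[#3:6@99]
After op 4 [order #4] limit_sell(price=96, qty=3): fills=none; bids=[-] asks=[#4:3@96 #3:6@99]
After op 5 [order #5] market_buy(qty=1): fills=#5x#4:1@96; bids=[-] asks=[#4:2@96 #3:6@99]
After op 6 [order #6] market_sell(qty=1): fills=none; bids=[-] asks=[#4:2@96 #3:6@99]
After op 7 cancel(order #2): fills=none; bids=[-] asks=[#4:2@96 #3:6@99]
After op 8 [order #7] limit_buy(price=105, qty=8): fills=#7x#4:2@96 #7x#3:6@99; bids=[-] asks=[-]

Answer: bid=- ask=96
bid=101 ask=-
bid=- ask=99
bid=- ask=96
bid=- ask=96
bid=- ask=96
bid=- ask=96
bid=- ask=-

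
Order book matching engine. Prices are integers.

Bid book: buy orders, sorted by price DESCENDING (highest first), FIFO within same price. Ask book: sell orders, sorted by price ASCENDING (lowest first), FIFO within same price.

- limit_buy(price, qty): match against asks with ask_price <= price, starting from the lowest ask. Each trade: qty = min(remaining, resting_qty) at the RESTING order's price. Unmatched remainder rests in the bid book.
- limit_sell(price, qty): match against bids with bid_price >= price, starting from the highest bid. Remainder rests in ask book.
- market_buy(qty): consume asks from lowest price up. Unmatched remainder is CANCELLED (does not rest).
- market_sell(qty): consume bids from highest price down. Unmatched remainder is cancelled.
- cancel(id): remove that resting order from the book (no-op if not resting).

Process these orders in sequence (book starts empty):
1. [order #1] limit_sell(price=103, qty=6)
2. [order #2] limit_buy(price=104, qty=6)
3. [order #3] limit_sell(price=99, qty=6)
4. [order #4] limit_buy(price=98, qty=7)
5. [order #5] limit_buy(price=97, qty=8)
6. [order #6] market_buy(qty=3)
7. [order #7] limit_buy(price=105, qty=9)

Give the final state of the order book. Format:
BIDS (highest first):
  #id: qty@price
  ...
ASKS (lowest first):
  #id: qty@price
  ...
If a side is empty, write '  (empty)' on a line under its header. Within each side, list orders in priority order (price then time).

Answer: BIDS (highest first):
  #7: 6@105
  #4: 7@98
  #5: 8@97
ASKS (lowest first):
  (empty)

Derivation:
After op 1 [order #1] limit_sell(price=103, qty=6): fills=none; bids=[-] asks=[#1:6@103]
After op 2 [order #2] limit_buy(price=104, qty=6): fills=#2x#1:6@103; bids=[-] asks=[-]
After op 3 [order #3] limit_sell(price=99, qty=6): fills=none; bids=[-] asks=[#3:6@99]
After op 4 [order #4] limit_buy(price=98, qty=7): fills=none; bids=[#4:7@98] asks=[#3:6@99]
After op 5 [order #5] limit_buy(price=97, qty=8): fills=none; bids=[#4:7@98 #5:8@97] asks=[#3:6@99]
After op 6 [order #6] market_buy(qty=3): fills=#6x#3:3@99; bids=[#4:7@98 #5:8@97] asks=[#3:3@99]
After op 7 [order #7] limit_buy(price=105, qty=9): fills=#7x#3:3@99; bids=[#7:6@105 #4:7@98 #5:8@97] asks=[-]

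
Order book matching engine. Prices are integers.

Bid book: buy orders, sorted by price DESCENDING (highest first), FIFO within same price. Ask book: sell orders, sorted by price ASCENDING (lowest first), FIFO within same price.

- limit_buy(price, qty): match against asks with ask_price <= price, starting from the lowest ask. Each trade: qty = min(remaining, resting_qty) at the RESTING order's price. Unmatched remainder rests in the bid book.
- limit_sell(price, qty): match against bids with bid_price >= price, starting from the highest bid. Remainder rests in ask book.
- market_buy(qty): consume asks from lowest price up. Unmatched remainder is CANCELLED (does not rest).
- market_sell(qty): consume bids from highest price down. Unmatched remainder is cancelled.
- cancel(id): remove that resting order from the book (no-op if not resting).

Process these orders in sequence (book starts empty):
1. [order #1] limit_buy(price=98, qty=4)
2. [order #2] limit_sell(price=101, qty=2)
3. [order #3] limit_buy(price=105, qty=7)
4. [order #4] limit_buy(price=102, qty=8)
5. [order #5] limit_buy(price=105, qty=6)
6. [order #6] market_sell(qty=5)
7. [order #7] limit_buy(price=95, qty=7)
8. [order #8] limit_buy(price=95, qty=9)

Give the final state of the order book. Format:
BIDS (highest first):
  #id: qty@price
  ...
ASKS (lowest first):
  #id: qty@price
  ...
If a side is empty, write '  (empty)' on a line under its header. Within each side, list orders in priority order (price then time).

After op 1 [order #1] limit_buy(price=98, qty=4): fills=none; bids=[#1:4@98] asks=[-]
After op 2 [order #2] limit_sell(price=101, qty=2): fills=none; bids=[#1:4@98] asks=[#2:2@101]
After op 3 [order #3] limit_buy(price=105, qty=7): fills=#3x#2:2@101; bids=[#3:5@105 #1:4@98] asks=[-]
After op 4 [order #4] limit_buy(price=102, qty=8): fills=none; bids=[#3:5@105 #4:8@102 #1:4@98] asks=[-]
After op 5 [order #5] limit_buy(price=105, qty=6): fills=none; bids=[#3:5@105 #5:6@105 #4:8@102 #1:4@98] asks=[-]
After op 6 [order #6] market_sell(qty=5): fills=#3x#6:5@105; bids=[#5:6@105 #4:8@102 #1:4@98] asks=[-]
After op 7 [order #7] limit_buy(price=95, qty=7): fills=none; bids=[#5:6@105 #4:8@102 #1:4@98 #7:7@95] asks=[-]
After op 8 [order #8] limit_buy(price=95, qty=9): fills=none; bids=[#5:6@105 #4:8@102 #1:4@98 #7:7@95 #8:9@95] asks=[-]

Answer: BIDS (highest first):
  #5: 6@105
  #4: 8@102
  #1: 4@98
  #7: 7@95
  #8: 9@95
ASKS (lowest first):
  (empty)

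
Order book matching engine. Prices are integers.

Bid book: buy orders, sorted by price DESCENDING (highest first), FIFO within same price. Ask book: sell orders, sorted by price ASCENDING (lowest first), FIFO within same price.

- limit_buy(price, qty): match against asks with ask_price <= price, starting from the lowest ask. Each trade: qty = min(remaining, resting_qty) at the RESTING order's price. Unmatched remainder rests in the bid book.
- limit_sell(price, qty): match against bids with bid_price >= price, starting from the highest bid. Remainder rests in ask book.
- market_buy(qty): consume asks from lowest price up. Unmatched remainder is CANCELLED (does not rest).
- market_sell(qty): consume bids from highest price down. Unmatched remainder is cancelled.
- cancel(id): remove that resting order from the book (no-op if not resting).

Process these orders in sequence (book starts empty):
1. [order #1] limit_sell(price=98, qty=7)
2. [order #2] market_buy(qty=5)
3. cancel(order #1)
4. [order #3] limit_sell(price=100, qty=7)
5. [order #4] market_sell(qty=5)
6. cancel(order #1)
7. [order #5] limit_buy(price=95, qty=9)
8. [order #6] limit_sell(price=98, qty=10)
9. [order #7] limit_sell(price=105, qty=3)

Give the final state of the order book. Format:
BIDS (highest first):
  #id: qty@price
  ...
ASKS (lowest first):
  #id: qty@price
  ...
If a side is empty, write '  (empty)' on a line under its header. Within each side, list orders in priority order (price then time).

Answer: BIDS (highest first):
  #5: 9@95
ASKS (lowest first):
  #6: 10@98
  #3: 7@100
  #7: 3@105

Derivation:
After op 1 [order #1] limit_sell(price=98, qty=7): fills=none; bids=[-] asks=[#1:7@98]
After op 2 [order #2] market_buy(qty=5): fills=#2x#1:5@98; bids=[-] asks=[#1:2@98]
After op 3 cancel(order #1): fills=none; bids=[-] asks=[-]
After op 4 [order #3] limit_sell(price=100, qty=7): fills=none; bids=[-] asks=[#3:7@100]
After op 5 [order #4] market_sell(qty=5): fills=none; bids=[-] asks=[#3:7@100]
After op 6 cancel(order #1): fills=none; bids=[-] asks=[#3:7@100]
After op 7 [order #5] limit_buy(price=95, qty=9): fills=none; bids=[#5:9@95] asks=[#3:7@100]
After op 8 [order #6] limit_sell(price=98, qty=10): fills=none; bids=[#5:9@95] asks=[#6:10@98 #3:7@100]
After op 9 [order #7] limit_sell(price=105, qty=3): fills=none; bids=[#5:9@95] asks=[#6:10@98 #3:7@100 #7:3@105]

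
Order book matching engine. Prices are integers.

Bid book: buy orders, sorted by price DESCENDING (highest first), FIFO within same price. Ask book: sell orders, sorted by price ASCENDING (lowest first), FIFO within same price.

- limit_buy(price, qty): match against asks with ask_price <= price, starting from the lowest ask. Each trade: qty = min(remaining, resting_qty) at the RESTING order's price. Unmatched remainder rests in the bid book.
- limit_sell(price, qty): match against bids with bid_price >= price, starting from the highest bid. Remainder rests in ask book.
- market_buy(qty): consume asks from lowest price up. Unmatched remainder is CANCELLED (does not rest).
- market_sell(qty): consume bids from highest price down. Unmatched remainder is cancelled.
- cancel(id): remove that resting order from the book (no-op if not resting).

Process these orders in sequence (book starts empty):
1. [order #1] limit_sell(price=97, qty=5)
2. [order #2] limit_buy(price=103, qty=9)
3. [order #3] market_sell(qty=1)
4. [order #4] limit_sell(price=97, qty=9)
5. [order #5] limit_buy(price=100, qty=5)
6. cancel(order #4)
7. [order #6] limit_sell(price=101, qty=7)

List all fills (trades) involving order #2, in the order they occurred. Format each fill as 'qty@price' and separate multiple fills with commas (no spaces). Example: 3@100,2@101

Answer: 5@97,1@103,3@103

Derivation:
After op 1 [order #1] limit_sell(price=97, qty=5): fills=none; bids=[-] asks=[#1:5@97]
After op 2 [order #2] limit_buy(price=103, qty=9): fills=#2x#1:5@97; bids=[#2:4@103] asks=[-]
After op 3 [order #3] market_sell(qty=1): fills=#2x#3:1@103; bids=[#2:3@103] asks=[-]
After op 4 [order #4] limit_sell(price=97, qty=9): fills=#2x#4:3@103; bids=[-] asks=[#4:6@97]
After op 5 [order #5] limit_buy(price=100, qty=5): fills=#5x#4:5@97; bids=[-] asks=[#4:1@97]
After op 6 cancel(order #4): fills=none; bids=[-] asks=[-]
After op 7 [order #6] limit_sell(price=101, qty=7): fills=none; bids=[-] asks=[#6:7@101]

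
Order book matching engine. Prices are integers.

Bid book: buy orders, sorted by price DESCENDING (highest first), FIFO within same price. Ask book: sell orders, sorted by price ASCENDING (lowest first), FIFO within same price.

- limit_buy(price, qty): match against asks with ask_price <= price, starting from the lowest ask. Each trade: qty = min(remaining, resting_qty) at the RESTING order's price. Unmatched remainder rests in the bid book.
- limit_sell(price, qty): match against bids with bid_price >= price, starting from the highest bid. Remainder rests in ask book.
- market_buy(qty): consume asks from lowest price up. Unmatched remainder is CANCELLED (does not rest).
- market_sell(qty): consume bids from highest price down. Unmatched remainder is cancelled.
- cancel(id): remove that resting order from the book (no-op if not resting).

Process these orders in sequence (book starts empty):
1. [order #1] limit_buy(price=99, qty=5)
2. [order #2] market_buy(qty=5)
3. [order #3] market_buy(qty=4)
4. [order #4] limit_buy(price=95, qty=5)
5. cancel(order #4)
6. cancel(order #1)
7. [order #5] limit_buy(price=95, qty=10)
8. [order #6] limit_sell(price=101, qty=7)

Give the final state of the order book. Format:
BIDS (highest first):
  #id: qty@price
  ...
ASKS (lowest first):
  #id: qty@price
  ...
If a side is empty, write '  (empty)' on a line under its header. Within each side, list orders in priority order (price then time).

After op 1 [order #1] limit_buy(price=99, qty=5): fills=none; bids=[#1:5@99] asks=[-]
After op 2 [order #2] market_buy(qty=5): fills=none; bids=[#1:5@99] asks=[-]
After op 3 [order #3] market_buy(qty=4): fills=none; bids=[#1:5@99] asks=[-]
After op 4 [order #4] limit_buy(price=95, qty=5): fills=none; bids=[#1:5@99 #4:5@95] asks=[-]
After op 5 cancel(order #4): fills=none; bids=[#1:5@99] asks=[-]
After op 6 cancel(order #1): fills=none; bids=[-] asks=[-]
After op 7 [order #5] limit_buy(price=95, qty=10): fills=none; bids=[#5:10@95] asks=[-]
After op 8 [order #6] limit_sell(price=101, qty=7): fills=none; bids=[#5:10@95] asks=[#6:7@101]

Answer: BIDS (highest first):
  #5: 10@95
ASKS (lowest first):
  #6: 7@101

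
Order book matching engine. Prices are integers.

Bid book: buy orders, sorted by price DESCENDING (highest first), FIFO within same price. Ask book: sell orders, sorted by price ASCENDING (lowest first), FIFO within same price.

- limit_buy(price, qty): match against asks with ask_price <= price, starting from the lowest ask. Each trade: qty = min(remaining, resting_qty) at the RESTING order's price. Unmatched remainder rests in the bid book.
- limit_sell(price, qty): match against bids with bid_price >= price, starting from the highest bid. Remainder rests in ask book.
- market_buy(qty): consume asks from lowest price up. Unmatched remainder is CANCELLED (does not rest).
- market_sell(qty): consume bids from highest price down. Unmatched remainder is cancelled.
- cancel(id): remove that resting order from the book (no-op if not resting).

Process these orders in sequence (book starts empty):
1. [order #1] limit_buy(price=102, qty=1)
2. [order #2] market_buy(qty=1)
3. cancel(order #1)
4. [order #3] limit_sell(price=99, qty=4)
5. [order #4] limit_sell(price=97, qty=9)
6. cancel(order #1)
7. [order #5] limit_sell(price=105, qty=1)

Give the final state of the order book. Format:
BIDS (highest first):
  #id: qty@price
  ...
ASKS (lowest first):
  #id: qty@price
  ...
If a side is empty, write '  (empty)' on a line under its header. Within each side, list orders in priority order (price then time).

Answer: BIDS (highest first):
  (empty)
ASKS (lowest first):
  #4: 9@97
  #3: 4@99
  #5: 1@105

Derivation:
After op 1 [order #1] limit_buy(price=102, qty=1): fills=none; bids=[#1:1@102] asks=[-]
After op 2 [order #2] market_buy(qty=1): fills=none; bids=[#1:1@102] asks=[-]
After op 3 cancel(order #1): fills=none; bids=[-] asks=[-]
After op 4 [order #3] limit_sell(price=99, qty=4): fills=none; bids=[-] asks=[#3:4@99]
After op 5 [order #4] limit_sell(price=97, qty=9): fills=none; bids=[-] asks=[#4:9@97 #3:4@99]
After op 6 cancel(order #1): fills=none; bids=[-] asks=[#4:9@97 #3:4@99]
After op 7 [order #5] limit_sell(price=105, qty=1): fills=none; bids=[-] asks=[#4:9@97 #3:4@99 #5:1@105]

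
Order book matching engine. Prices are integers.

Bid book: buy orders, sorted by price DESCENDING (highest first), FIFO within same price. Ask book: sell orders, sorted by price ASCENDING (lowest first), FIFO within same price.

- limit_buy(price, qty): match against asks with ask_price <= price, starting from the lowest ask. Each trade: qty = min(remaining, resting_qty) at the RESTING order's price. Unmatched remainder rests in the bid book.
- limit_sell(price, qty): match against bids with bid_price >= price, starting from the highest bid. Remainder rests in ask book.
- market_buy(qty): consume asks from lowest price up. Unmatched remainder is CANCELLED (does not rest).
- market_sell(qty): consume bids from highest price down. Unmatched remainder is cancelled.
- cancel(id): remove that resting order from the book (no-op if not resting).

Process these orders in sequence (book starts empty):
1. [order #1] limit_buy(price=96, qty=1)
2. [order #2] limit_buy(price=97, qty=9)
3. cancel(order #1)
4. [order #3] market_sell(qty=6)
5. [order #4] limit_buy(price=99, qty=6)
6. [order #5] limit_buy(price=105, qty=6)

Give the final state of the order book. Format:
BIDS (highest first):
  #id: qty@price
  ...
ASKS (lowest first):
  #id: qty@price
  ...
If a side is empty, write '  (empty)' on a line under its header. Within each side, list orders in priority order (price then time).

Answer: BIDS (highest first):
  #5: 6@105
  #4: 6@99
  #2: 3@97
ASKS (lowest first):
  (empty)

Derivation:
After op 1 [order #1] limit_buy(price=96, qty=1): fills=none; bids=[#1:1@96] asks=[-]
After op 2 [order #2] limit_buy(price=97, qty=9): fills=none; bids=[#2:9@97 #1:1@96] asks=[-]
After op 3 cancel(order #1): fills=none; bids=[#2:9@97] asks=[-]
After op 4 [order #3] market_sell(qty=6): fills=#2x#3:6@97; bids=[#2:3@97] asks=[-]
After op 5 [order #4] limit_buy(price=99, qty=6): fills=none; bids=[#4:6@99 #2:3@97] asks=[-]
After op 6 [order #5] limit_buy(price=105, qty=6): fills=none; bids=[#5:6@105 #4:6@99 #2:3@97] asks=[-]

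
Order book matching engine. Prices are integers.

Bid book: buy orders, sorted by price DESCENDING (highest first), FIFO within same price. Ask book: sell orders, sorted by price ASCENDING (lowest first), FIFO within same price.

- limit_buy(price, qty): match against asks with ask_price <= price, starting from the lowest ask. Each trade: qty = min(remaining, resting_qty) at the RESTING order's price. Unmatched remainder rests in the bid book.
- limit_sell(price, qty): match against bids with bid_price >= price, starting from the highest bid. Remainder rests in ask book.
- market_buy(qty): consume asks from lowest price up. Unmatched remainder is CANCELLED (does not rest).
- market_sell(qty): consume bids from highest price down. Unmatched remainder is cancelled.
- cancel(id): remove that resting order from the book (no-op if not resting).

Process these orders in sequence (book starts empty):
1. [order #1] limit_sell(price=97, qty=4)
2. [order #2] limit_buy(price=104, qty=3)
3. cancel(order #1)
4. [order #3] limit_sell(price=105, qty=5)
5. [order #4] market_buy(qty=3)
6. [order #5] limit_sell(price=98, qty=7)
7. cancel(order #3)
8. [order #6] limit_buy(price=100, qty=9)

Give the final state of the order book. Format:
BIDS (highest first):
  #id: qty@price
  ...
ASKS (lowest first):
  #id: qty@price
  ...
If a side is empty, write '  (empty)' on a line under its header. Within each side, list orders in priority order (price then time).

Answer: BIDS (highest first):
  #6: 2@100
ASKS (lowest first):
  (empty)

Derivation:
After op 1 [order #1] limit_sell(price=97, qty=4): fills=none; bids=[-] asks=[#1:4@97]
After op 2 [order #2] limit_buy(price=104, qty=3): fills=#2x#1:3@97; bids=[-] asks=[#1:1@97]
After op 3 cancel(order #1): fills=none; bids=[-] asks=[-]
After op 4 [order #3] limit_sell(price=105, qty=5): fills=none; bids=[-] asks=[#3:5@105]
After op 5 [order #4] market_buy(qty=3): fills=#4x#3:3@105; bids=[-] asks=[#3:2@105]
After op 6 [order #5] limit_sell(price=98, qty=7): fills=none; bids=[-] asks=[#5:7@98 #3:2@105]
After op 7 cancel(order #3): fills=none; bids=[-] asks=[#5:7@98]
After op 8 [order #6] limit_buy(price=100, qty=9): fills=#6x#5:7@98; bids=[#6:2@100] asks=[-]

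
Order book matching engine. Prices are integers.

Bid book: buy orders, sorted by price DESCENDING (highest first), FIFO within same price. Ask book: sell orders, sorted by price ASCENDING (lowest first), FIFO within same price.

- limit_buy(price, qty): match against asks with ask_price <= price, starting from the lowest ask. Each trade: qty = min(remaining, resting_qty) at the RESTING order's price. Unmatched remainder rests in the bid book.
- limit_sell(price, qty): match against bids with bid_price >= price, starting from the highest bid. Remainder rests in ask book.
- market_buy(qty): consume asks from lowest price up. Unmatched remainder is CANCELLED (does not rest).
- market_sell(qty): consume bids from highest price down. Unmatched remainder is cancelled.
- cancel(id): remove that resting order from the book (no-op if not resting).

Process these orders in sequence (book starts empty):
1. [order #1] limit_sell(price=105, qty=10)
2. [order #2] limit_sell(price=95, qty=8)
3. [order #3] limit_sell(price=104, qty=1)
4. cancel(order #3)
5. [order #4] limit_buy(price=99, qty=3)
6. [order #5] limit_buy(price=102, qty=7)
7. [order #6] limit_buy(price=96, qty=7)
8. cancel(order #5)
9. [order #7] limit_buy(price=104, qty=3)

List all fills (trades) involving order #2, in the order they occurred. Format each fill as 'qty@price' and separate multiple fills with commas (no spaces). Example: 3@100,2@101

After op 1 [order #1] limit_sell(price=105, qty=10): fills=none; bids=[-] asks=[#1:10@105]
After op 2 [order #2] limit_sell(price=95, qty=8): fills=none; bids=[-] asks=[#2:8@95 #1:10@105]
After op 3 [order #3] limit_sell(price=104, qty=1): fills=none; bids=[-] asks=[#2:8@95 #3:1@104 #1:10@105]
After op 4 cancel(order #3): fills=none; bids=[-] asks=[#2:8@95 #1:10@105]
After op 5 [order #4] limit_buy(price=99, qty=3): fills=#4x#2:3@95; bids=[-] asks=[#2:5@95 #1:10@105]
After op 6 [order #5] limit_buy(price=102, qty=7): fills=#5x#2:5@95; bids=[#5:2@102] asks=[#1:10@105]
After op 7 [order #6] limit_buy(price=96, qty=7): fills=none; bids=[#5:2@102 #6:7@96] asks=[#1:10@105]
After op 8 cancel(order #5): fills=none; bids=[#6:7@96] asks=[#1:10@105]
After op 9 [order #7] limit_buy(price=104, qty=3): fills=none; bids=[#7:3@104 #6:7@96] asks=[#1:10@105]

Answer: 3@95,5@95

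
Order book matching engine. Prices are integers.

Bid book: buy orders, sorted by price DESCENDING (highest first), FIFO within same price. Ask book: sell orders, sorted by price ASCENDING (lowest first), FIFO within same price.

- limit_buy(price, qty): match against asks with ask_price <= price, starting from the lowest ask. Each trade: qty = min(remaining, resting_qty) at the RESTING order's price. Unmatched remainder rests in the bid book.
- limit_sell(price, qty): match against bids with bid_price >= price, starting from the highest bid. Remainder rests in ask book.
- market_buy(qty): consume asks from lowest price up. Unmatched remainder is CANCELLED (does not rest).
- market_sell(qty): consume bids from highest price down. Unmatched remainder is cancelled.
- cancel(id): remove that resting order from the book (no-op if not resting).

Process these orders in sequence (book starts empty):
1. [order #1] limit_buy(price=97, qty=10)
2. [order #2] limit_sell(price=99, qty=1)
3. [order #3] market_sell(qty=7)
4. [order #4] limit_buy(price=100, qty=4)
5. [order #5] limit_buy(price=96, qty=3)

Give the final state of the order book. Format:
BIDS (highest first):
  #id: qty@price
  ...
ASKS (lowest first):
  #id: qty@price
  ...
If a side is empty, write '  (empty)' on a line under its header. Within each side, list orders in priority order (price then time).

Answer: BIDS (highest first):
  #4: 3@100
  #1: 3@97
  #5: 3@96
ASKS (lowest first):
  (empty)

Derivation:
After op 1 [order #1] limit_buy(price=97, qty=10): fills=none; bids=[#1:10@97] asks=[-]
After op 2 [order #2] limit_sell(price=99, qty=1): fills=none; bids=[#1:10@97] asks=[#2:1@99]
After op 3 [order #3] market_sell(qty=7): fills=#1x#3:7@97; bids=[#1:3@97] asks=[#2:1@99]
After op 4 [order #4] limit_buy(price=100, qty=4): fills=#4x#2:1@99; bids=[#4:3@100 #1:3@97] asks=[-]
After op 5 [order #5] limit_buy(price=96, qty=3): fills=none; bids=[#4:3@100 #1:3@97 #5:3@96] asks=[-]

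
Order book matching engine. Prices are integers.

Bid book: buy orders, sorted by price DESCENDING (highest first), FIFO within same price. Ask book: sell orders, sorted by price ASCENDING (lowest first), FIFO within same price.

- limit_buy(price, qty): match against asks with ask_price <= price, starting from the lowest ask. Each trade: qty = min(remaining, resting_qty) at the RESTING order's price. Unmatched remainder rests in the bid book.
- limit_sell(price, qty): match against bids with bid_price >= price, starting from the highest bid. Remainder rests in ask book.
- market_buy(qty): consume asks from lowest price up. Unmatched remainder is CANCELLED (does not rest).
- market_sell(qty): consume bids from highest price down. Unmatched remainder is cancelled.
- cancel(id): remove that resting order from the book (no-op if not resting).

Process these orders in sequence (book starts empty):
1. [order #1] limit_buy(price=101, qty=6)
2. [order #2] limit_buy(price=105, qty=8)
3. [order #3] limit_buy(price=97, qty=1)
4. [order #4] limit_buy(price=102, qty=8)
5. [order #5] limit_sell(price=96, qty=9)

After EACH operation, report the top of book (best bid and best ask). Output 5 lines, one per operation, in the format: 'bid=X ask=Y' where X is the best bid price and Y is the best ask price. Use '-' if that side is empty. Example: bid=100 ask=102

After op 1 [order #1] limit_buy(price=101, qty=6): fills=none; bids=[#1:6@101] asks=[-]
After op 2 [order #2] limit_buy(price=105, qty=8): fills=none; bids=[#2:8@105 #1:6@101] asks=[-]
After op 3 [order #3] limit_buy(price=97, qty=1): fills=none; bids=[#2:8@105 #1:6@101 #3:1@97] asks=[-]
After op 4 [order #4] limit_buy(price=102, qty=8): fills=none; bids=[#2:8@105 #4:8@102 #1:6@101 #3:1@97] asks=[-]
After op 5 [order #5] limit_sell(price=96, qty=9): fills=#2x#5:8@105 #4x#5:1@102; bids=[#4:7@102 #1:6@101 #3:1@97] asks=[-]

Answer: bid=101 ask=-
bid=105 ask=-
bid=105 ask=-
bid=105 ask=-
bid=102 ask=-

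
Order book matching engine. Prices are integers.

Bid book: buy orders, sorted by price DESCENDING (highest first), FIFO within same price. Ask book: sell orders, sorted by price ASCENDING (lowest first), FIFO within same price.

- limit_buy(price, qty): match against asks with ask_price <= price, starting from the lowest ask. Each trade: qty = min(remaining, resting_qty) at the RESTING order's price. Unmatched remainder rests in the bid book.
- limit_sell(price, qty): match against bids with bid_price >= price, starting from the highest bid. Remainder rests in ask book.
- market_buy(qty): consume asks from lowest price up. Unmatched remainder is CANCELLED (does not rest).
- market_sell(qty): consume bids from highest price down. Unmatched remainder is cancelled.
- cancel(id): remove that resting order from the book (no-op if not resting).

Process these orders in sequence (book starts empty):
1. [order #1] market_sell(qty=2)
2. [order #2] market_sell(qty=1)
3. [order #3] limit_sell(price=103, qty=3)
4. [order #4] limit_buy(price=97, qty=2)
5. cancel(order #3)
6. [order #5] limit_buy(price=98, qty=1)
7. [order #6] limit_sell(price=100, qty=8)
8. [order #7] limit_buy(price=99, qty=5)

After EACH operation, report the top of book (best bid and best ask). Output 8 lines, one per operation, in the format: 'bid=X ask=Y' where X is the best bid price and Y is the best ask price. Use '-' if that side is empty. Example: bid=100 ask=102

Answer: bid=- ask=-
bid=- ask=-
bid=- ask=103
bid=97 ask=103
bid=97 ask=-
bid=98 ask=-
bid=98 ask=100
bid=99 ask=100

Derivation:
After op 1 [order #1] market_sell(qty=2): fills=none; bids=[-] asks=[-]
After op 2 [order #2] market_sell(qty=1): fills=none; bids=[-] asks=[-]
After op 3 [order #3] limit_sell(price=103, qty=3): fills=none; bids=[-] asks=[#3:3@103]
After op 4 [order #4] limit_buy(price=97, qty=2): fills=none; bids=[#4:2@97] asks=[#3:3@103]
After op 5 cancel(order #3): fills=none; bids=[#4:2@97] asks=[-]
After op 6 [order #5] limit_buy(price=98, qty=1): fills=none; bids=[#5:1@98 #4:2@97] asks=[-]
After op 7 [order #6] limit_sell(price=100, qty=8): fills=none; bids=[#5:1@98 #4:2@97] asks=[#6:8@100]
After op 8 [order #7] limit_buy(price=99, qty=5): fills=none; bids=[#7:5@99 #5:1@98 #4:2@97] asks=[#6:8@100]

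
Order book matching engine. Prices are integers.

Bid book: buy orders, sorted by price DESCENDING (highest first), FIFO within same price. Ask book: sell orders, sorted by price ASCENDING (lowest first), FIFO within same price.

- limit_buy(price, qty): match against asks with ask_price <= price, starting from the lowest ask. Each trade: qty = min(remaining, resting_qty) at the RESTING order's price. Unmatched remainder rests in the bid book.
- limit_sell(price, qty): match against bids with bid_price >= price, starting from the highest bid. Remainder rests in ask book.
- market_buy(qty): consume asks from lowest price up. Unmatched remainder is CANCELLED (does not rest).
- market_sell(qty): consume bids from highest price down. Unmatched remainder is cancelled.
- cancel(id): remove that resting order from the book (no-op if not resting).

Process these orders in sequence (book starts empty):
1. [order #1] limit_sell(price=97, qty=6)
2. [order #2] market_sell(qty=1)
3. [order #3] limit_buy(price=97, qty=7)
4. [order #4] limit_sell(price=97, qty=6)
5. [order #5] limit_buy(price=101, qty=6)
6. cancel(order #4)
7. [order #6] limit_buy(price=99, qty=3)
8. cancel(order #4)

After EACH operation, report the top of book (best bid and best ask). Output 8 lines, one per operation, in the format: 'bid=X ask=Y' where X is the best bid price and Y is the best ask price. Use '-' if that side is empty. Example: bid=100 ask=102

After op 1 [order #1] limit_sell(price=97, qty=6): fills=none; bids=[-] asks=[#1:6@97]
After op 2 [order #2] market_sell(qty=1): fills=none; bids=[-] asks=[#1:6@97]
After op 3 [order #3] limit_buy(price=97, qty=7): fills=#3x#1:6@97; bids=[#3:1@97] asks=[-]
After op 4 [order #4] limit_sell(price=97, qty=6): fills=#3x#4:1@97; bids=[-] asks=[#4:5@97]
After op 5 [order #5] limit_buy(price=101, qty=6): fills=#5x#4:5@97; bids=[#5:1@101] asks=[-]
After op 6 cancel(order #4): fills=none; bids=[#5:1@101] asks=[-]
After op 7 [order #6] limit_buy(price=99, qty=3): fills=none; bids=[#5:1@101 #6:3@99] asks=[-]
After op 8 cancel(order #4): fills=none; bids=[#5:1@101 #6:3@99] asks=[-]

Answer: bid=- ask=97
bid=- ask=97
bid=97 ask=-
bid=- ask=97
bid=101 ask=-
bid=101 ask=-
bid=101 ask=-
bid=101 ask=-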